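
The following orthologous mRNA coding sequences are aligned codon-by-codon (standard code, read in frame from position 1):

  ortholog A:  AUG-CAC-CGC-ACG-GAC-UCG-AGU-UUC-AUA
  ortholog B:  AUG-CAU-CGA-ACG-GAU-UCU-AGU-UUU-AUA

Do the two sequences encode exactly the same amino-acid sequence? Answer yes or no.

yes

Codon 1: AUG Met / AUG Met — identical.
Codon 2: CAC His / CAU His — synonymous.
Codon 3: CGC Arg / CGA Arg — synonymous.
Codon 4: ACG Thr / ACG Thr — identical.
Codon 5: GAC Asp / GAU Asp — synonymous.
Codon 6: UCG Ser / UCU Ser — synonymous.
Codon 7: AGU Ser / AGU Ser — identical.
Codon 8: UUC Phe / UUU Phe — synonymous.
Codon 9: AUA Ile / AUA Ile — identical.
Nonsynonymous differences: 0 → same protein.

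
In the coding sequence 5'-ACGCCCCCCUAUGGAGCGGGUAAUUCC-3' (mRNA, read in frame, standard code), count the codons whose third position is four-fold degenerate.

Codon 1 ACG (Thr): third position 4-fold.
Codon 2 CCC (Pro): third position 4-fold.
Codon 3 CCC (Pro): third position 4-fold.
Codon 4 UAU (Tyr): third position 2-fold.
Codon 5 GGA (Gly): third position 4-fold.
Codon 6 GCG (Ala): third position 4-fold.
Codon 7 GGU (Gly): third position 4-fold.
Codon 8 AAU (Asn): third position 2-fold.
Codon 9 UCC (Ser): third position 4-fold.
Four-fold degenerate third positions: 7.

7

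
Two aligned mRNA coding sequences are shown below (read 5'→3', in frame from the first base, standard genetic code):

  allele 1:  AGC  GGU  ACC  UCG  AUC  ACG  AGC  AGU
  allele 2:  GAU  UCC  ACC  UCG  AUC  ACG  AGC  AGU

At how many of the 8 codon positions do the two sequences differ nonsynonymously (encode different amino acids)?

Codon 1: AGC Ser / GAU Asp — nonsynonymous.
Codon 2: GGU Gly / UCC Ser — nonsynonymous.
Codon 3: ACC Thr / ACC Thr — identical.
Codon 4: UCG Ser / UCG Ser — identical.
Codon 5: AUC Ile / AUC Ile — identical.
Codon 6: ACG Thr / ACG Thr — identical.
Codon 7: AGC Ser / AGC Ser — identical.
Codon 8: AGU Ser / AGU Ser — identical.
Nonsynonymous differences: 2.

2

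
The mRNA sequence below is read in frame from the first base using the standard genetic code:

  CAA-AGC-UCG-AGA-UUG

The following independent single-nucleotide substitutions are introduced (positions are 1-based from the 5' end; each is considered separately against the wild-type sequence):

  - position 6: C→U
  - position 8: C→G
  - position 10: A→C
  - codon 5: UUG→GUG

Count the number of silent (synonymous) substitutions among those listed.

Codon 2: AGC (Ser) → AGU (Ser) — synonymous.
Codon 3: UCG (Ser) → UGG (Trp) — missense.
Codon 4: AGA (Arg) → CGA (Arg) — synonymous.
Codon 5: UUG (Leu) → GUG (Val) — missense.
Synonymous: 2 of 4.

2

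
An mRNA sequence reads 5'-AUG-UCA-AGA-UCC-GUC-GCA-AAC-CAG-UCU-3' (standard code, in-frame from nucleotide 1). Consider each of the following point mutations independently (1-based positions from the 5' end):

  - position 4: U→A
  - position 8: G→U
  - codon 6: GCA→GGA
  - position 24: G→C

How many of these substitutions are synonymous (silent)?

Codon 2: UCA (Ser) → ACA (Thr) — missense.
Codon 3: AGA (Arg) → AUA (Ile) — missense.
Codon 6: GCA (Ala) → GGA (Gly) — missense.
Codon 8: CAG (Gln) → CAC (His) — missense.
Synonymous: 0 of 4.

0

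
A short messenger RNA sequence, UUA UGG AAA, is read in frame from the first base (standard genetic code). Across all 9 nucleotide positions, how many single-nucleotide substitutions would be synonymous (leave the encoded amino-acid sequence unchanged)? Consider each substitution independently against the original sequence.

3

Codon 1 (UUA, Leu): 2 synonymous substitutions.
Codon 2 (UGG, Trp): 0 synonymous substitutions.
Codon 3 (AAA, Lys): 1 synonymous substitution.
Total: 2 + 0 + 1 = 3.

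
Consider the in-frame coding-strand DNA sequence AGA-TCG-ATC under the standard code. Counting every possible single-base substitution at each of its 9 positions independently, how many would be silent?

7

Codon 1 (AGA, Arg): 2 synonymous substitutions.
Codon 2 (TCG, Ser): 3 synonymous substitutions.
Codon 3 (ATC, Ile): 2 synonymous substitutions.
Total: 2 + 3 + 2 = 7.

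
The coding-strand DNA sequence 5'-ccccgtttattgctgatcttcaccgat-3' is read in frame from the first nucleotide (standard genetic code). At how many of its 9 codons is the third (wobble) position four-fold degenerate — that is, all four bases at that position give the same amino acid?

Codon 1 CCC (Pro): third position 4-fold.
Codon 2 CGT (Arg): third position 4-fold.
Codon 3 TTA (Leu): third position 2-fold.
Codon 4 TTG (Leu): third position 2-fold.
Codon 5 CTG (Leu): third position 4-fold.
Codon 6 ATC (Ile): third position 3-fold.
Codon 7 TTC (Phe): third position 2-fold.
Codon 8 ACC (Thr): third position 4-fold.
Codon 9 GAT (Asp): third position 2-fold.
Four-fold degenerate third positions: 4.

4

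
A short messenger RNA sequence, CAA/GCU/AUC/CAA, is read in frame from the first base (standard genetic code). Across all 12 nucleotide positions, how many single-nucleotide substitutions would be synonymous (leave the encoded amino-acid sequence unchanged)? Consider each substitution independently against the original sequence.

7

Codon 1 (CAA, Gln): 1 synonymous substitution.
Codon 2 (GCU, Ala): 3 synonymous substitutions.
Codon 3 (AUC, Ile): 2 synonymous substitutions.
Codon 4 (CAA, Gln): 1 synonymous substitution.
Total: 1 + 3 + 2 + 1 = 7.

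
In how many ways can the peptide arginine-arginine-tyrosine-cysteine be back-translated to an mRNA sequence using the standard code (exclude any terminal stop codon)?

144

Arg: 6 codons.
Arg: 6 codons.
Tyr: 2 codons.
Cys: 2 codons.
6 × 6 × 2 × 2 = 144.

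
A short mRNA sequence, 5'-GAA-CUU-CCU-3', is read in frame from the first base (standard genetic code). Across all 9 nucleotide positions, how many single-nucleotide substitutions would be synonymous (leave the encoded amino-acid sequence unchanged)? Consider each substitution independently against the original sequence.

7

Codon 1 (GAA, Glu): 1 synonymous substitution.
Codon 2 (CUU, Leu): 3 synonymous substitutions.
Codon 3 (CCU, Pro): 3 synonymous substitutions.
Total: 1 + 3 + 3 = 7.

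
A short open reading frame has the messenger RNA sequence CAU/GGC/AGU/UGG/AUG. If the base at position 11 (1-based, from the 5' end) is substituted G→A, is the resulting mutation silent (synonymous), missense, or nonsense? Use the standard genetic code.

Position 11 falls in codon 4: UGG → Trp.
After the substitution the codon is UAG → Stop.
The new codon is a stop codon, so this is a nonsense mutation.

nonsense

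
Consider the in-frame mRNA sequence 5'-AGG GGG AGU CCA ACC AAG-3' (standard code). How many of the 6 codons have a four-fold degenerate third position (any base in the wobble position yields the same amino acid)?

Codon 1 AGG (Arg): third position 2-fold.
Codon 2 GGG (Gly): third position 4-fold.
Codon 3 AGU (Ser): third position 2-fold.
Codon 4 CCA (Pro): third position 4-fold.
Codon 5 ACC (Thr): third position 4-fold.
Codon 6 AAG (Lys): third position 2-fold.
Four-fold degenerate third positions: 3.

3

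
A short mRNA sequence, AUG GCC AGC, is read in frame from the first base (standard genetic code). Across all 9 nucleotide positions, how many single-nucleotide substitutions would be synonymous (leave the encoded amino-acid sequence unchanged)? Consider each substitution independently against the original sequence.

Codon 1 (AUG, Met): 0 synonymous substitutions.
Codon 2 (GCC, Ala): 3 synonymous substitutions.
Codon 3 (AGC, Ser): 1 synonymous substitution.
Total: 0 + 3 + 1 = 4.

4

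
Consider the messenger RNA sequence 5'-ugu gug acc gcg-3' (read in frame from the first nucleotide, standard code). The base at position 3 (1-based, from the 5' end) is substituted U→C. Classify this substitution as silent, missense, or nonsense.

Position 3 falls in codon 1: UGU → Cys.
After the substitution the codon is UGC → Cys.
Both encode Cys, so the change is synonymous.

silent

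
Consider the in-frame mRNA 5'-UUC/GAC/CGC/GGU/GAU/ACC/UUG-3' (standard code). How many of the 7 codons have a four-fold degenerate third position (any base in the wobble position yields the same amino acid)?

3

Codon 1 UUC (Phe): third position 2-fold.
Codon 2 GAC (Asp): third position 2-fold.
Codon 3 CGC (Arg): third position 4-fold.
Codon 4 GGU (Gly): third position 4-fold.
Codon 5 GAU (Asp): third position 2-fold.
Codon 6 ACC (Thr): third position 4-fold.
Codon 7 UUG (Leu): third position 2-fold.
Four-fold degenerate third positions: 3.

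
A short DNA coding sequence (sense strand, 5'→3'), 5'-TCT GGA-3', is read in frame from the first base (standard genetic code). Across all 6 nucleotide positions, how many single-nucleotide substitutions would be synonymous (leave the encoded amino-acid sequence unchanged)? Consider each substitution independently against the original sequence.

Codon 1 (TCT, Ser): 3 synonymous substitutions.
Codon 2 (GGA, Gly): 3 synonymous substitutions.
Total: 3 + 3 = 6.

6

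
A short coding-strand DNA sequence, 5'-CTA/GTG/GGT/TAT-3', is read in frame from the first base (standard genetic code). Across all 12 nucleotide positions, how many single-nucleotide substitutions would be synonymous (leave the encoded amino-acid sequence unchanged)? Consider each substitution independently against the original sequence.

Codon 1 (CTA, Leu): 4 synonymous substitutions.
Codon 2 (GTG, Val): 3 synonymous substitutions.
Codon 3 (GGT, Gly): 3 synonymous substitutions.
Codon 4 (TAT, Tyr): 1 synonymous substitution.
Total: 4 + 3 + 3 + 1 = 11.

11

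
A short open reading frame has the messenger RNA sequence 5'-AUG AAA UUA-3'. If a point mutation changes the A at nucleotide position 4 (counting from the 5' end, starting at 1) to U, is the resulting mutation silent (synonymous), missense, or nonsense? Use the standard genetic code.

nonsense

Position 4 falls in codon 2: AAA → Lys.
After the substitution the codon is UAA → Stop.
The new codon is a stop codon, so this is a nonsense mutation.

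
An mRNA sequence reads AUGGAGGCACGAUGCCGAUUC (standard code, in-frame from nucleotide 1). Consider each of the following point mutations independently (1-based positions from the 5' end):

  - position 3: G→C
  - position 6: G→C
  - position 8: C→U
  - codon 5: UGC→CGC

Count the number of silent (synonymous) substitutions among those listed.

Codon 1: AUG (Met) → AUC (Ile) — missense.
Codon 2: GAG (Glu) → GAC (Asp) — missense.
Codon 3: GCA (Ala) → GUA (Val) — missense.
Codon 5: UGC (Cys) → CGC (Arg) — missense.
Synonymous: 0 of 4.

0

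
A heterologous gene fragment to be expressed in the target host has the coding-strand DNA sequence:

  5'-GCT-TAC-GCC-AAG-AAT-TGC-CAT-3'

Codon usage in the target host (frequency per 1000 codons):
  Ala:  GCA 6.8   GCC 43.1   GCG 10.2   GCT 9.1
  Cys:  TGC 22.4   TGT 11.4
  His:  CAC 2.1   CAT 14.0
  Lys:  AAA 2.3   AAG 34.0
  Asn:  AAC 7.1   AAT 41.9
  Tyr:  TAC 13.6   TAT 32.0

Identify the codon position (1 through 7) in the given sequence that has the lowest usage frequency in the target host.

1

Codon 1 GCT (Ala): 9.1 per 1000.
Codon 2 TAC (Tyr): 13.6 per 1000.
Codon 3 GCC (Ala): 43.1 per 1000.
Codon 4 AAG (Lys): 34.0 per 1000.
Codon 5 AAT (Asn): 41.9 per 1000.
Codon 6 TGC (Cys): 22.4 per 1000.
Codon 7 CAT (His): 14.0 per 1000.
Lowest frequency is 9.1 at codon 1.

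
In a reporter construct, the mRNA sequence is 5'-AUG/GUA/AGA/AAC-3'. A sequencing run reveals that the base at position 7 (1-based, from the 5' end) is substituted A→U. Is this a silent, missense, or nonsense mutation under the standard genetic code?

nonsense

Position 7 falls in codon 3: AGA → Arg.
After the substitution the codon is UGA → Stop.
The new codon is a stop codon, so this is a nonsense mutation.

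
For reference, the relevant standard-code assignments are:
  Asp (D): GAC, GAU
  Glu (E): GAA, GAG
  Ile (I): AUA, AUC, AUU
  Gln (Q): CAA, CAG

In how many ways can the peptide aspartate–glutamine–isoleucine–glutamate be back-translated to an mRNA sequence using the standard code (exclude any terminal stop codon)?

24

Asp: 2 codons.
Gln: 2 codons.
Ile: 3 codons.
Glu: 2 codons.
2 × 2 × 3 × 2 = 24.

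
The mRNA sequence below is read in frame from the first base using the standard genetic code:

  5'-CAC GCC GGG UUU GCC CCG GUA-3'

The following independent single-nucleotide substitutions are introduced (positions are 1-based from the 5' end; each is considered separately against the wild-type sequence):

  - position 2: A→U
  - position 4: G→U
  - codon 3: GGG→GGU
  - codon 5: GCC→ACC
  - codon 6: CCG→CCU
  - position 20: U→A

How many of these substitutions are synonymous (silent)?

2

Codon 1: CAC (His) → CUC (Leu) — missense.
Codon 2: GCC (Ala) → UCC (Ser) — missense.
Codon 3: GGG (Gly) → GGU (Gly) — synonymous.
Codon 5: GCC (Ala) → ACC (Thr) — missense.
Codon 6: CCG (Pro) → CCU (Pro) — synonymous.
Codon 7: GUA (Val) → GAA (Glu) — missense.
Synonymous: 2 of 6.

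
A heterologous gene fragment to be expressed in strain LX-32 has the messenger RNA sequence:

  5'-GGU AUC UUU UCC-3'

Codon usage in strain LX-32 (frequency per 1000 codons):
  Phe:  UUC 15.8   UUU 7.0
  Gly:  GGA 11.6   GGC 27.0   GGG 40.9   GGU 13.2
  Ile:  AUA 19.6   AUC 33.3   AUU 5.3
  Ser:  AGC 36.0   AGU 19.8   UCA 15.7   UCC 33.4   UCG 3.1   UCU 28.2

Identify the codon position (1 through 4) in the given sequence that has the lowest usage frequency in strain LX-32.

Codon 1 GGU (Gly): 13.2 per 1000.
Codon 2 AUC (Ile): 33.3 per 1000.
Codon 3 UUU (Phe): 7.0 per 1000.
Codon 4 UCC (Ser): 33.4 per 1000.
Lowest frequency is 7.0 at codon 3.

3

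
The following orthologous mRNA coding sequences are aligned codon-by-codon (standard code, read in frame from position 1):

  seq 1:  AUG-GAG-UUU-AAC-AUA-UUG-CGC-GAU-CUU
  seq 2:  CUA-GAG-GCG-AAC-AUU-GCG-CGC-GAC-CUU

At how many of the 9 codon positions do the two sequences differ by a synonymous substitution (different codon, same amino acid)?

2

Codon 1: AUG Met / CUA Leu — nonsynonymous.
Codon 2: GAG Glu / GAG Glu — identical.
Codon 3: UUU Phe / GCG Ala — nonsynonymous.
Codon 4: AAC Asn / AAC Asn — identical.
Codon 5: AUA Ile / AUU Ile — synonymous.
Codon 6: UUG Leu / GCG Ala — nonsynonymous.
Codon 7: CGC Arg / CGC Arg — identical.
Codon 8: GAU Asp / GAC Asp — synonymous.
Codon 9: CUU Leu / CUU Leu — identical.
Synonymous differences: 2.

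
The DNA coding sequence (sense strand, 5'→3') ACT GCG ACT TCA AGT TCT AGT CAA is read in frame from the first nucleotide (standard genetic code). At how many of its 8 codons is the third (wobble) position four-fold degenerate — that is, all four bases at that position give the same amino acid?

5

Codon 1 ACT (Thr): third position 4-fold.
Codon 2 GCG (Ala): third position 4-fold.
Codon 3 ACT (Thr): third position 4-fold.
Codon 4 TCA (Ser): third position 4-fold.
Codon 5 AGT (Ser): third position 2-fold.
Codon 6 TCT (Ser): third position 4-fold.
Codon 7 AGT (Ser): third position 2-fold.
Codon 8 CAA (Gln): third position 2-fold.
Four-fold degenerate third positions: 5.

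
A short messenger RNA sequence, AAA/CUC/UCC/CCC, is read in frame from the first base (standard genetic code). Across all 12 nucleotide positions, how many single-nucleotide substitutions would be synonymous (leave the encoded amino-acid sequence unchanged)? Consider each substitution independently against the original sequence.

10

Codon 1 (AAA, Lys): 1 synonymous substitution.
Codon 2 (CUC, Leu): 3 synonymous substitutions.
Codon 3 (UCC, Ser): 3 synonymous substitutions.
Codon 4 (CCC, Pro): 3 synonymous substitutions.
Total: 1 + 3 + 3 + 3 = 10.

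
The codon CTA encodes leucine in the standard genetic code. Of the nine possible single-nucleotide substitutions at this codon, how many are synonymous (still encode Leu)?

Position 1: TTA → 1 synonymous.
Position 2: none → 0 synonymous.
Position 3: CTT, CTC, CTG → 3 synonymous.
Total: 1 + 0 + 3 = 4.

4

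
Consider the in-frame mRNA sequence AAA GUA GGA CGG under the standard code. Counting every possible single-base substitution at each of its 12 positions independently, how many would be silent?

Codon 1 (AAA, Lys): 1 synonymous substitution.
Codon 2 (GUA, Val): 3 synonymous substitutions.
Codon 3 (GGA, Gly): 3 synonymous substitutions.
Codon 4 (CGG, Arg): 4 synonymous substitutions.
Total: 1 + 3 + 3 + 4 = 11.

11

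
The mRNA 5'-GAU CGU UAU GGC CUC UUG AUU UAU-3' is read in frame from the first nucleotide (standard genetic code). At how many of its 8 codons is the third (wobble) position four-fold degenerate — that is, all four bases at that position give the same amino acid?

Codon 1 GAU (Asp): third position 2-fold.
Codon 2 CGU (Arg): third position 4-fold.
Codon 3 UAU (Tyr): third position 2-fold.
Codon 4 GGC (Gly): third position 4-fold.
Codon 5 CUC (Leu): third position 4-fold.
Codon 6 UUG (Leu): third position 2-fold.
Codon 7 AUU (Ile): third position 3-fold.
Codon 8 UAU (Tyr): third position 2-fold.
Four-fold degenerate third positions: 3.

3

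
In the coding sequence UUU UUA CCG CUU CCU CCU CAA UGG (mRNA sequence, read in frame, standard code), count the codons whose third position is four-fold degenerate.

Codon 1 UUU (Phe): third position 2-fold.
Codon 2 UUA (Leu): third position 2-fold.
Codon 3 CCG (Pro): third position 4-fold.
Codon 4 CUU (Leu): third position 4-fold.
Codon 5 CCU (Pro): third position 4-fold.
Codon 6 CCU (Pro): third position 4-fold.
Codon 7 CAA (Gln): third position 2-fold.
Codon 8 UGG (Trp): third position 1-fold.
Four-fold degenerate third positions: 4.

4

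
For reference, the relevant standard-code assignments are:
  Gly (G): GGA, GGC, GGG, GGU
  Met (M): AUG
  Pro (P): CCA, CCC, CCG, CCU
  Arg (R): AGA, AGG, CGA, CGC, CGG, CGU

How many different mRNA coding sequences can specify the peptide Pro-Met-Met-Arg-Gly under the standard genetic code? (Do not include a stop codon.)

Pro: 4 codons.
Met: 1 codon.
Met: 1 codon.
Arg: 6 codons.
Gly: 4 codons.
4 × 1 × 1 × 6 × 4 = 96.

96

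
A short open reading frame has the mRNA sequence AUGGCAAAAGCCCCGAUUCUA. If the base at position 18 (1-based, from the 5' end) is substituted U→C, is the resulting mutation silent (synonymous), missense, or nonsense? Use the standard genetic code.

Position 18 falls in codon 6: AUU → Ile.
After the substitution the codon is AUC → Ile.
Both encode Ile, so the change is synonymous.

silent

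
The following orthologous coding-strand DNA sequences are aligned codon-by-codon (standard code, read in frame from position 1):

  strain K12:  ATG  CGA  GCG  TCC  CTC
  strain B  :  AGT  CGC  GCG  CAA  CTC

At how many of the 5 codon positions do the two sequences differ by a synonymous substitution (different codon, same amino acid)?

Codon 1: ATG Met / AGT Ser — nonsynonymous.
Codon 2: CGA Arg / CGC Arg — synonymous.
Codon 3: GCG Ala / GCG Ala — identical.
Codon 4: TCC Ser / CAA Gln — nonsynonymous.
Codon 5: CTC Leu / CTC Leu — identical.
Synonymous differences: 1.

1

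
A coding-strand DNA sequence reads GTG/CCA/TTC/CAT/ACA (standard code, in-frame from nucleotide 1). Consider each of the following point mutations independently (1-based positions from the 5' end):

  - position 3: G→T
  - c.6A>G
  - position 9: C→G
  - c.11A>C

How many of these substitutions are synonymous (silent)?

2

Codon 1: GTG (Val) → GTT (Val) — synonymous.
Codon 2: CCA (Pro) → CCG (Pro) — synonymous.
Codon 3: TTC (Phe) → TTG (Leu) — missense.
Codon 4: CAT (His) → CCT (Pro) — missense.
Synonymous: 2 of 4.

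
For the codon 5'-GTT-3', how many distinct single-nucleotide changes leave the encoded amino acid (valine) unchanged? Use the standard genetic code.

3

Position 1: none → 0 synonymous.
Position 2: none → 0 synonymous.
Position 3: GTC, GTA, GTG → 3 synonymous.
Total: 0 + 0 + 3 = 3.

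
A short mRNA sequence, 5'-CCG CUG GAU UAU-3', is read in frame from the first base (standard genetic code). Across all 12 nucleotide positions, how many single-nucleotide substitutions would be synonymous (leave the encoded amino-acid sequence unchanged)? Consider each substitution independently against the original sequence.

Codon 1 (CCG, Pro): 3 synonymous substitutions.
Codon 2 (CUG, Leu): 4 synonymous substitutions.
Codon 3 (GAU, Asp): 1 synonymous substitution.
Codon 4 (UAU, Tyr): 1 synonymous substitution.
Total: 3 + 4 + 1 + 1 = 9.

9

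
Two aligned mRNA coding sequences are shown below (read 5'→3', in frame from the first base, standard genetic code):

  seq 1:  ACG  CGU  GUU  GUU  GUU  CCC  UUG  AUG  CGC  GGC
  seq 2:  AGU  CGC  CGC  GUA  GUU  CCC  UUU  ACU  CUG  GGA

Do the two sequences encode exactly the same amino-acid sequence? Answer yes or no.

Codon 1: ACG Thr / AGU Ser — nonsynonymous.
Codon 2: CGU Arg / CGC Arg — synonymous.
Codon 3: GUU Val / CGC Arg — nonsynonymous.
Codon 4: GUU Val / GUA Val — synonymous.
Codon 5: GUU Val / GUU Val — identical.
Codon 6: CCC Pro / CCC Pro — identical.
Codon 7: UUG Leu / UUU Phe — nonsynonymous.
Codon 8: AUG Met / ACU Thr — nonsynonymous.
Codon 9: CGC Arg / CUG Leu — nonsynonymous.
Codon 10: GGC Gly / GGA Gly — synonymous.
Nonsynonymous differences: 5 → different protein.

no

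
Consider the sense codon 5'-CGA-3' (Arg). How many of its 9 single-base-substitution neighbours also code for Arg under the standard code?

4

Position 1: AGA → 1 synonymous.
Position 2: none → 0 synonymous.
Position 3: CGU, CGC, CGG → 3 synonymous.
Total: 1 + 0 + 3 = 4.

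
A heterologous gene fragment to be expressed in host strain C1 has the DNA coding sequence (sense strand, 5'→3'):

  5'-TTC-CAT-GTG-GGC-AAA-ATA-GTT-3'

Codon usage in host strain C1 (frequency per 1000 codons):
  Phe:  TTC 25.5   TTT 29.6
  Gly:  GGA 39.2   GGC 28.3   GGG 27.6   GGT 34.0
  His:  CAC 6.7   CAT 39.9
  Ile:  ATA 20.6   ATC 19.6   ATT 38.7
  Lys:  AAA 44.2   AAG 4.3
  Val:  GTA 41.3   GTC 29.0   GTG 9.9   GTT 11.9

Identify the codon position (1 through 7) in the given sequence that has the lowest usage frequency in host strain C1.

Codon 1 TTC (Phe): 25.5 per 1000.
Codon 2 CAT (His): 39.9 per 1000.
Codon 3 GTG (Val): 9.9 per 1000.
Codon 4 GGC (Gly): 28.3 per 1000.
Codon 5 AAA (Lys): 44.2 per 1000.
Codon 6 ATA (Ile): 20.6 per 1000.
Codon 7 GTT (Val): 11.9 per 1000.
Lowest frequency is 9.9 at codon 3.

3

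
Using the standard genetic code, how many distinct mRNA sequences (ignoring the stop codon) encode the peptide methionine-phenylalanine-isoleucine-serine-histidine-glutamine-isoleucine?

432

Met: 1 codon.
Phe: 2 codons.
Ile: 3 codons.
Ser: 6 codons.
His: 2 codons.
Gln: 2 codons.
Ile: 3 codons.
1 × 2 × 3 × 6 × 2 × 2 × 3 = 432.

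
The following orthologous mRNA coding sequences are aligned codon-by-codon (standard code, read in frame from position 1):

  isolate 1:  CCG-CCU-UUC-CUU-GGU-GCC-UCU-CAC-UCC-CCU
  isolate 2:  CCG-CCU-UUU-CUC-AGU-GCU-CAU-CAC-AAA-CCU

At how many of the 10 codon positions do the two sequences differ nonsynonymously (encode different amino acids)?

3

Codon 1: CCG Pro / CCG Pro — identical.
Codon 2: CCU Pro / CCU Pro — identical.
Codon 3: UUC Phe / UUU Phe — synonymous.
Codon 4: CUU Leu / CUC Leu — synonymous.
Codon 5: GGU Gly / AGU Ser — nonsynonymous.
Codon 6: GCC Ala / GCU Ala — synonymous.
Codon 7: UCU Ser / CAU His — nonsynonymous.
Codon 8: CAC His / CAC His — identical.
Codon 9: UCC Ser / AAA Lys — nonsynonymous.
Codon 10: CCU Pro / CCU Pro — identical.
Nonsynonymous differences: 3.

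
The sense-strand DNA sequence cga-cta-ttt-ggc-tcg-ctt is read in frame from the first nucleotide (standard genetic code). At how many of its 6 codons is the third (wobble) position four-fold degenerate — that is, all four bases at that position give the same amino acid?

5

Codon 1 CGA (Arg): third position 4-fold.
Codon 2 CTA (Leu): third position 4-fold.
Codon 3 TTT (Phe): third position 2-fold.
Codon 4 GGC (Gly): third position 4-fold.
Codon 5 TCG (Ser): third position 4-fold.
Codon 6 CTT (Leu): third position 4-fold.
Four-fold degenerate third positions: 5.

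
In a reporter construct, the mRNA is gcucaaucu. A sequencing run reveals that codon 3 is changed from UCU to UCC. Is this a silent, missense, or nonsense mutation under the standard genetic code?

Position 9 falls in codon 3: UCU → Ser.
After the substitution the codon is UCC → Ser.
Both encode Ser, so the change is synonymous.

silent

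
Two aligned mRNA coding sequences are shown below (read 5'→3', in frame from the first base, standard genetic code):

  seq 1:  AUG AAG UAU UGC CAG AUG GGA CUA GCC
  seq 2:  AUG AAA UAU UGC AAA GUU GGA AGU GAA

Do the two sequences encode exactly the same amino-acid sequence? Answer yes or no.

Codon 1: AUG Met / AUG Met — identical.
Codon 2: AAG Lys / AAA Lys — synonymous.
Codon 3: UAU Tyr / UAU Tyr — identical.
Codon 4: UGC Cys / UGC Cys — identical.
Codon 5: CAG Gln / AAA Lys — nonsynonymous.
Codon 6: AUG Met / GUU Val — nonsynonymous.
Codon 7: GGA Gly / GGA Gly — identical.
Codon 8: CUA Leu / AGU Ser — nonsynonymous.
Codon 9: GCC Ala / GAA Glu — nonsynonymous.
Nonsynonymous differences: 4 → different protein.

no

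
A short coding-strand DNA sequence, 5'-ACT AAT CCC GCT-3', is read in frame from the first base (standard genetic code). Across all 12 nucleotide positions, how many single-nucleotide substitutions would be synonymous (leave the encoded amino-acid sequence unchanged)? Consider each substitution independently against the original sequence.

10

Codon 1 (ACT, Thr): 3 synonymous substitutions.
Codon 2 (AAT, Asn): 1 synonymous substitution.
Codon 3 (CCC, Pro): 3 synonymous substitutions.
Codon 4 (GCT, Ala): 3 synonymous substitutions.
Total: 3 + 1 + 3 + 3 = 10.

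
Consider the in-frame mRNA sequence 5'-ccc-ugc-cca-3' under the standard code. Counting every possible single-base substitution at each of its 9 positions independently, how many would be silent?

Codon 1 (CCC, Pro): 3 synonymous substitutions.
Codon 2 (UGC, Cys): 1 synonymous substitution.
Codon 3 (CCA, Pro): 3 synonymous substitutions.
Total: 3 + 1 + 3 = 7.

7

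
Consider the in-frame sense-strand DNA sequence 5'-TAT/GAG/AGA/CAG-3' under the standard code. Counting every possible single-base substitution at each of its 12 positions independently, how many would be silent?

Codon 1 (TAT, Tyr): 1 synonymous substitution.
Codon 2 (GAG, Glu): 1 synonymous substitution.
Codon 3 (AGA, Arg): 2 synonymous substitutions.
Codon 4 (CAG, Gln): 1 synonymous substitution.
Total: 1 + 1 + 2 + 1 = 5.

5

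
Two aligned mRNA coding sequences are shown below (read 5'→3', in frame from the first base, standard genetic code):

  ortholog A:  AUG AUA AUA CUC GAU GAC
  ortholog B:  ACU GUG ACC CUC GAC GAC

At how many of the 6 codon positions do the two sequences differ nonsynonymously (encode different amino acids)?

3

Codon 1: AUG Met / ACU Thr — nonsynonymous.
Codon 2: AUA Ile / GUG Val — nonsynonymous.
Codon 3: AUA Ile / ACC Thr — nonsynonymous.
Codon 4: CUC Leu / CUC Leu — identical.
Codon 5: GAU Asp / GAC Asp — synonymous.
Codon 6: GAC Asp / GAC Asp — identical.
Nonsynonymous differences: 3.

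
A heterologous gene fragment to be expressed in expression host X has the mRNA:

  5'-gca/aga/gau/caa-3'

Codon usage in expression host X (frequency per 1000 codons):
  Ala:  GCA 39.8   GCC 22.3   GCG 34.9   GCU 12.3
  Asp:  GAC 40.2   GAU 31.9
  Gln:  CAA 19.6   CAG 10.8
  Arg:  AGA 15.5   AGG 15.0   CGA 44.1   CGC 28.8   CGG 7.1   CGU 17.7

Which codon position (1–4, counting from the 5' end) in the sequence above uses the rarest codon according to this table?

Codon 1 GCA (Ala): 39.8 per 1000.
Codon 2 AGA (Arg): 15.5 per 1000.
Codon 3 GAU (Asp): 31.9 per 1000.
Codon 4 CAA (Gln): 19.6 per 1000.
Lowest frequency is 15.5 at codon 2.

2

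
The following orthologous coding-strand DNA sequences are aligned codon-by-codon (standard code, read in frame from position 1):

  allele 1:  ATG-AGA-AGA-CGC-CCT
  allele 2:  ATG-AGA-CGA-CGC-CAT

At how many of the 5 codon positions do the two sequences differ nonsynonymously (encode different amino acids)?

Codon 1: ATG Met / ATG Met — identical.
Codon 2: AGA Arg / AGA Arg — identical.
Codon 3: AGA Arg / CGA Arg — synonymous.
Codon 4: CGC Arg / CGC Arg — identical.
Codon 5: CCT Pro / CAT His — nonsynonymous.
Nonsynonymous differences: 1.

1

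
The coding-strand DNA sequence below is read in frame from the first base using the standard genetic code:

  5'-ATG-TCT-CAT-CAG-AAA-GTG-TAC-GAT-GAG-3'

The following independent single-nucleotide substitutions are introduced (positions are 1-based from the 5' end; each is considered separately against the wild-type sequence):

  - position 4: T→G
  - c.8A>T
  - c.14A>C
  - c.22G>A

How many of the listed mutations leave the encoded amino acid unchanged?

Codon 2: TCT (Ser) → GCT (Ala) — missense.
Codon 3: CAT (His) → CTT (Leu) — missense.
Codon 5: AAA (Lys) → ACA (Thr) — missense.
Codon 8: GAT (Asp) → AAT (Asn) — missense.
Synonymous: 0 of 4.

0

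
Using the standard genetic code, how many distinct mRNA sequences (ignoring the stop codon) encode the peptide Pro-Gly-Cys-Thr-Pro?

Pro: 4 codons.
Gly: 4 codons.
Cys: 2 codons.
Thr: 4 codons.
Pro: 4 codons.
4 × 4 × 2 × 4 × 4 = 512.

512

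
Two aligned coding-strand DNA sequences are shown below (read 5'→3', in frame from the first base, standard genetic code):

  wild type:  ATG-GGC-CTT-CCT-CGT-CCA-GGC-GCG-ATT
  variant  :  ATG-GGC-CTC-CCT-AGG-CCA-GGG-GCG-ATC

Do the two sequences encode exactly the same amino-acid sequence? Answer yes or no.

yes

Codon 1: ATG Met / ATG Met — identical.
Codon 2: GGC Gly / GGC Gly — identical.
Codon 3: CTT Leu / CTC Leu — synonymous.
Codon 4: CCT Pro / CCT Pro — identical.
Codon 5: CGT Arg / AGG Arg — synonymous.
Codon 6: CCA Pro / CCA Pro — identical.
Codon 7: GGC Gly / GGG Gly — synonymous.
Codon 8: GCG Ala / GCG Ala — identical.
Codon 9: ATT Ile / ATC Ile — synonymous.
Nonsynonymous differences: 0 → same protein.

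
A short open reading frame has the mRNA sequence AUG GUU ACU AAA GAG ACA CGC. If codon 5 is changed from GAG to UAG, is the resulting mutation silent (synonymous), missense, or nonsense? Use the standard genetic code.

nonsense

Position 13 falls in codon 5: GAG → Glu.
After the substitution the codon is UAG → Stop.
The new codon is a stop codon, so this is a nonsense mutation.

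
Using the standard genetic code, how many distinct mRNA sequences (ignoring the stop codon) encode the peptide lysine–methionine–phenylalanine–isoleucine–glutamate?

24

Lys: 2 codons.
Met: 1 codon.
Phe: 2 codons.
Ile: 3 codons.
Glu: 2 codons.
2 × 1 × 2 × 3 × 2 = 24.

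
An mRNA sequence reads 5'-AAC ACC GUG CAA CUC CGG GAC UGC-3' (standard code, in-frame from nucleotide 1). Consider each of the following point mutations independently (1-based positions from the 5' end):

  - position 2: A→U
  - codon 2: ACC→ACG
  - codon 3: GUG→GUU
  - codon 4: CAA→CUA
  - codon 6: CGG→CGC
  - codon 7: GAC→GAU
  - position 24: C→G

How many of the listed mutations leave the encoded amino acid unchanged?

Codon 1: AAC (Asn) → AUC (Ile) — missense.
Codon 2: ACC (Thr) → ACG (Thr) — synonymous.
Codon 3: GUG (Val) → GUU (Val) — synonymous.
Codon 4: CAA (Gln) → CUA (Leu) — missense.
Codon 6: CGG (Arg) → CGC (Arg) — synonymous.
Codon 7: GAC (Asp) → GAU (Asp) — synonymous.
Codon 8: UGC (Cys) → UGG (Trp) — missense.
Synonymous: 4 of 7.

4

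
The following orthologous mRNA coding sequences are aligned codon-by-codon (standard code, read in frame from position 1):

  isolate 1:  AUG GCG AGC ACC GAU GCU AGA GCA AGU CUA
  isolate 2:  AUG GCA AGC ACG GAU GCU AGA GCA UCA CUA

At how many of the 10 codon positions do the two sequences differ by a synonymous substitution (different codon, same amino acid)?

Codon 1: AUG Met / AUG Met — identical.
Codon 2: GCG Ala / GCA Ala — synonymous.
Codon 3: AGC Ser / AGC Ser — identical.
Codon 4: ACC Thr / ACG Thr — synonymous.
Codon 5: GAU Asp / GAU Asp — identical.
Codon 6: GCU Ala / GCU Ala — identical.
Codon 7: AGA Arg / AGA Arg — identical.
Codon 8: GCA Ala / GCA Ala — identical.
Codon 9: AGU Ser / UCA Ser — synonymous.
Codon 10: CUA Leu / CUA Leu — identical.
Synonymous differences: 3.

3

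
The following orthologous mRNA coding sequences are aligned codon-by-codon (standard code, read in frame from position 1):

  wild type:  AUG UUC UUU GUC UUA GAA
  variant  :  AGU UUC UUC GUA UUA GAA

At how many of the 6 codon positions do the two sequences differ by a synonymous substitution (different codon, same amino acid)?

2

Codon 1: AUG Met / AGU Ser — nonsynonymous.
Codon 2: UUC Phe / UUC Phe — identical.
Codon 3: UUU Phe / UUC Phe — synonymous.
Codon 4: GUC Val / GUA Val — synonymous.
Codon 5: UUA Leu / UUA Leu — identical.
Codon 6: GAA Glu / GAA Glu — identical.
Synonymous differences: 2.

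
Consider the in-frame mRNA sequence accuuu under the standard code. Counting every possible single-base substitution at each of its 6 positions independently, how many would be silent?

Codon 1 (ACC, Thr): 3 synonymous substitutions.
Codon 2 (UUU, Phe): 1 synonymous substitution.
Total: 3 + 1 = 4.

4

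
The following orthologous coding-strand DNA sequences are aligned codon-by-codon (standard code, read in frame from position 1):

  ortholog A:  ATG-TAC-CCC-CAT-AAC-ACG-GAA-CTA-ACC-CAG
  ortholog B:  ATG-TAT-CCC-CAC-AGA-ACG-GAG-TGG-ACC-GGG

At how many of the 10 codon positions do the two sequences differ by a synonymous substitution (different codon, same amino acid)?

3

Codon 1: ATG Met / ATG Met — identical.
Codon 2: TAC Tyr / TAT Tyr — synonymous.
Codon 3: CCC Pro / CCC Pro — identical.
Codon 4: CAT His / CAC His — synonymous.
Codon 5: AAC Asn / AGA Arg — nonsynonymous.
Codon 6: ACG Thr / ACG Thr — identical.
Codon 7: GAA Glu / GAG Glu — synonymous.
Codon 8: CTA Leu / TGG Trp — nonsynonymous.
Codon 9: ACC Thr / ACC Thr — identical.
Codon 10: CAG Gln / GGG Gly — nonsynonymous.
Synonymous differences: 3.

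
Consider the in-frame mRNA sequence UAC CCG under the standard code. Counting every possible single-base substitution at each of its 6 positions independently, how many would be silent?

4

Codon 1 (UAC, Tyr): 1 synonymous substitution.
Codon 2 (CCG, Pro): 3 synonymous substitutions.
Total: 1 + 3 = 4.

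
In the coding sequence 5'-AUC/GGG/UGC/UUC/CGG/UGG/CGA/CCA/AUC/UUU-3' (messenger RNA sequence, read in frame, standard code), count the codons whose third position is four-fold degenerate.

4

Codon 1 AUC (Ile): third position 3-fold.
Codon 2 GGG (Gly): third position 4-fold.
Codon 3 UGC (Cys): third position 2-fold.
Codon 4 UUC (Phe): third position 2-fold.
Codon 5 CGG (Arg): third position 4-fold.
Codon 6 UGG (Trp): third position 1-fold.
Codon 7 CGA (Arg): third position 4-fold.
Codon 8 CCA (Pro): third position 4-fold.
Codon 9 AUC (Ile): third position 3-fold.
Codon 10 UUU (Phe): third position 2-fold.
Four-fold degenerate third positions: 4.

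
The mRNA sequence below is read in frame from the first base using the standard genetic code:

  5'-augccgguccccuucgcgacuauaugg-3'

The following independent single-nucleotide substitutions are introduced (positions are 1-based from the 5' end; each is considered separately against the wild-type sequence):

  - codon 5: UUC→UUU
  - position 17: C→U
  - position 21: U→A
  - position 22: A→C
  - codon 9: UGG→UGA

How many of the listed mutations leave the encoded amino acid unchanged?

2

Codon 5: UUC (Phe) → UUU (Phe) — synonymous.
Codon 6: GCG (Ala) → GUG (Val) — missense.
Codon 7: ACU (Thr) → ACA (Thr) — synonymous.
Codon 8: AUA (Ile) → CUA (Leu) — missense.
Codon 9: UGG (Trp) → UGA (Stop) — nonsense.
Synonymous: 2 of 5.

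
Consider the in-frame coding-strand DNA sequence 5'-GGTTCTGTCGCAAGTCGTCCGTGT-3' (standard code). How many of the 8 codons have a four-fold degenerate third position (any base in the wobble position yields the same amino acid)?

6

Codon 1 GGT (Gly): third position 4-fold.
Codon 2 TCT (Ser): third position 4-fold.
Codon 3 GTC (Val): third position 4-fold.
Codon 4 GCA (Ala): third position 4-fold.
Codon 5 AGT (Ser): third position 2-fold.
Codon 6 CGT (Arg): third position 4-fold.
Codon 7 CCG (Pro): third position 4-fold.
Codon 8 TGT (Cys): third position 2-fold.
Four-fold degenerate third positions: 6.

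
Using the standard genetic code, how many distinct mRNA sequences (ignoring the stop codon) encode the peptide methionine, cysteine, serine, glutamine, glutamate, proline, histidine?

Met: 1 codon.
Cys: 2 codons.
Ser: 6 codons.
Gln: 2 codons.
Glu: 2 codons.
Pro: 4 codons.
His: 2 codons.
1 × 2 × 6 × 2 × 2 × 4 × 2 = 384.

384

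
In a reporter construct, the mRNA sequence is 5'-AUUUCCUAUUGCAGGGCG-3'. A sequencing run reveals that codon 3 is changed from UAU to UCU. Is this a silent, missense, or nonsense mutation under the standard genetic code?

Position 8 falls in codon 3: UAU → Tyr.
After the substitution the codon is UCU → Ser.
Tyr ≠ Ser, so this is a missense mutation.

missense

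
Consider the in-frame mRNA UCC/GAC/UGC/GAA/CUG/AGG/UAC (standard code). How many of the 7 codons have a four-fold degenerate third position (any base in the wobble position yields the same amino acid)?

2

Codon 1 UCC (Ser): third position 4-fold.
Codon 2 GAC (Asp): third position 2-fold.
Codon 3 UGC (Cys): third position 2-fold.
Codon 4 GAA (Glu): third position 2-fold.
Codon 5 CUG (Leu): third position 4-fold.
Codon 6 AGG (Arg): third position 2-fold.
Codon 7 UAC (Tyr): third position 2-fold.
Four-fold degenerate third positions: 2.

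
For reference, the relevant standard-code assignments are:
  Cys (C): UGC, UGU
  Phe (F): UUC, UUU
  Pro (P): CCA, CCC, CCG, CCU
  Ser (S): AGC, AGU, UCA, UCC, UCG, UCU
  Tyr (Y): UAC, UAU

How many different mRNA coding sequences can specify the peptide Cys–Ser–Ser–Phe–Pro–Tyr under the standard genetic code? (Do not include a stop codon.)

1152

Cys: 2 codons.
Ser: 6 codons.
Ser: 6 codons.
Phe: 2 codons.
Pro: 4 codons.
Tyr: 2 codons.
2 × 6 × 6 × 2 × 4 × 2 = 1152.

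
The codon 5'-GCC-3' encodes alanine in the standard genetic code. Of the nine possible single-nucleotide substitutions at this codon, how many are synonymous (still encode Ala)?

3

Position 1: none → 0 synonymous.
Position 2: none → 0 synonymous.
Position 3: GCU, GCA, GCG → 3 synonymous.
Total: 0 + 0 + 3 = 3.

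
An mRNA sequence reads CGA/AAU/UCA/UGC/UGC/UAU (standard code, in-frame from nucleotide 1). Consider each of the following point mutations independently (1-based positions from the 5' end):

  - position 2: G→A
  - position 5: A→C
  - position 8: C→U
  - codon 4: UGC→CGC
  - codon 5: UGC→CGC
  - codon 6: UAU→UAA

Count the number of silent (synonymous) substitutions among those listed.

0

Codon 1: CGA (Arg) → CAA (Gln) — missense.
Codon 2: AAU (Asn) → ACU (Thr) — missense.
Codon 3: UCA (Ser) → UUA (Leu) — missense.
Codon 4: UGC (Cys) → CGC (Arg) — missense.
Codon 5: UGC (Cys) → CGC (Arg) — missense.
Codon 6: UAU (Tyr) → UAA (Stop) — nonsense.
Synonymous: 0 of 6.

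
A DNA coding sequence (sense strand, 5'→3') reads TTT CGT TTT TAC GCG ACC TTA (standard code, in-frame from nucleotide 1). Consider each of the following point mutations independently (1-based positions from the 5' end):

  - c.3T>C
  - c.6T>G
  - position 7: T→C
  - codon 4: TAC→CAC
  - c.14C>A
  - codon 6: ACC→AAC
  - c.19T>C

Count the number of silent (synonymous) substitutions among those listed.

3

Codon 1: TTT (Phe) → TTC (Phe) — synonymous.
Codon 2: CGT (Arg) → CGG (Arg) — synonymous.
Codon 3: TTT (Phe) → CTT (Leu) — missense.
Codon 4: TAC (Tyr) → CAC (His) — missense.
Codon 5: GCG (Ala) → GAG (Glu) — missense.
Codon 6: ACC (Thr) → AAC (Asn) — missense.
Codon 7: TTA (Leu) → CTA (Leu) — synonymous.
Synonymous: 3 of 7.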